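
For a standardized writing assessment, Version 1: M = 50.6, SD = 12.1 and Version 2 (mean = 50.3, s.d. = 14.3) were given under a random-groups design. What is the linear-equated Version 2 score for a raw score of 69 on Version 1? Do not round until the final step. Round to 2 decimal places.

Linear equating: y = (SD_Y/SD_X)(x − M_X) + M_Y
y = (14.3/12.1)(69 − 50.6) + 50.3
y = 1.181818 × 18.4 + 50.3 = 21.7455 + 50.3 = 72.05

72.05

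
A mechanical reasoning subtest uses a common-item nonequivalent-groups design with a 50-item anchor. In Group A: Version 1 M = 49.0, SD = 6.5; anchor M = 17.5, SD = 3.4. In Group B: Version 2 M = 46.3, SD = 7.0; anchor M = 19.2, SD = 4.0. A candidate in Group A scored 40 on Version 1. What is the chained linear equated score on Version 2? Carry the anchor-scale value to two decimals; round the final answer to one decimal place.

35.1

Version 1 → anchor (Group A): v = (3.4/6.5)(40 − 49.0) + 17.5 = 12.79
anchor → Version 2 (Group B): y = (7.0/4.0)(12.79 − 19.2) + 46.3 = 35.1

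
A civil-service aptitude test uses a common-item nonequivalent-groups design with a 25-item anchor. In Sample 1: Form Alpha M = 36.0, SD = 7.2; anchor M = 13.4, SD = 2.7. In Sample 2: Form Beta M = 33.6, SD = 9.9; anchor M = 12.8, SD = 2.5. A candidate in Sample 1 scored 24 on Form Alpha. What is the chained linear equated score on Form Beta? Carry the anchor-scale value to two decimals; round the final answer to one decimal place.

Form Alpha → anchor (Sample 1): v = (2.7/7.2)(24 − 36.0) + 13.4 = 8.90
anchor → Form Beta (Sample 2): y = (9.9/2.5)(8.90 − 12.8) + 33.6 = 18.2

18.2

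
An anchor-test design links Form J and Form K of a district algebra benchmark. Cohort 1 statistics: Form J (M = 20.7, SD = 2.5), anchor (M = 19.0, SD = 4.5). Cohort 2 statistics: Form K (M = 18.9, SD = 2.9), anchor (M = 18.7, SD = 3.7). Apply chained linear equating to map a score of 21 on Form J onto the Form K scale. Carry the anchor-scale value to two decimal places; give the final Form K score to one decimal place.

Form J → anchor (Cohort 1): v = (4.5/2.5)(21 − 20.7) + 19.0 = 19.54
anchor → Form K (Cohort 2): y = (2.9/3.7)(19.54 − 18.7) + 18.9 = 19.6

19.6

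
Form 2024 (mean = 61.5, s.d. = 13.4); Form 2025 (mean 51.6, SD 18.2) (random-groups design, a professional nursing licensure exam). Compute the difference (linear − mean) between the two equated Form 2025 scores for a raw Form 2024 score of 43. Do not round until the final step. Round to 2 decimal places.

Mean-equated: 43 + (51.6 − 61.5) = 33.10
Linear-equated: (18.2/13.4)(43 − 61.5) + 51.6 = 26.473
Difference = 26.473 − 33.10 = -6.63

-6.63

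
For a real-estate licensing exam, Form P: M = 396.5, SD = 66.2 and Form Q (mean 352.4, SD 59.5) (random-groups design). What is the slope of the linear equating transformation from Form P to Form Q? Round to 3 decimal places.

A = SD_Y / SD_X = 59.5 / 66.2 = 0.899

0.899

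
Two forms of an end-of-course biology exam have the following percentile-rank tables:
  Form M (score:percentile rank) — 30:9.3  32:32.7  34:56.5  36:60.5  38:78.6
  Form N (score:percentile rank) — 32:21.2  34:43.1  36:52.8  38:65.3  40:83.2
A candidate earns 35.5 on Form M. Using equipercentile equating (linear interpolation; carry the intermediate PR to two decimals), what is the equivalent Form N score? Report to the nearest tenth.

37.1

PR of 35.5 on Form M: 56.5 + (35.5 − 34)/(36 − 34) × (60.5 − 56.5) = 59.50
On Form N, PR 59.50 falls between score 36 (PR 52.8) and 38 (PR 65.3).
Interpolate: 36 + (59.50 − 52.8)/(65.3 − 52.8) × (38 − 36) = 37.1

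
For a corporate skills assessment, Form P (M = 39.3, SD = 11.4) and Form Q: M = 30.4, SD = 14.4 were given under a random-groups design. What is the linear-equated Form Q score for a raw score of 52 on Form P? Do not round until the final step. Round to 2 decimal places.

Linear equating: y = (SD_Y/SD_X)(x − M_X) + M_Y
y = (14.4/11.4)(52 − 39.3) + 30.4
y = 1.263158 × 12.7 + 30.4 = 16.0421 + 30.4 = 46.44

46.44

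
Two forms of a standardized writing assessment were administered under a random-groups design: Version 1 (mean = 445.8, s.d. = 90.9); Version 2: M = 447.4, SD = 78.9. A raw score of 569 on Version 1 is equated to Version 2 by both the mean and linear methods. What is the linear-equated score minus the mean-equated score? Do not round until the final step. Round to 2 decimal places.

Mean-equated: 569 + (447.4 − 445.8) = 570.60
Linear-equated: (78.9/90.9)(569 − 445.8) + 447.4 = 554.336
Difference = 554.336 − 570.60 = -16.26

-16.26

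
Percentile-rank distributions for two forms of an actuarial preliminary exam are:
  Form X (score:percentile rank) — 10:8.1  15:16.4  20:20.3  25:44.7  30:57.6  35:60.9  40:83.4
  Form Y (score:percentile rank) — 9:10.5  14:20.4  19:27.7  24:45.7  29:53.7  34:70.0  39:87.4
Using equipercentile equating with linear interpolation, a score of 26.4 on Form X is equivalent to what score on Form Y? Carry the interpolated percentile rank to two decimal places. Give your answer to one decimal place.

25.6

PR of 26.4 on Form X: 44.7 + (26.4 − 25)/(30 − 25) × (57.6 − 44.7) = 48.31
On Form Y, PR 48.31 falls between score 24 (PR 45.7) and 29 (PR 53.7).
Interpolate: 24 + (48.31 − 45.7)/(53.7 − 45.7) × (29 − 24) = 25.6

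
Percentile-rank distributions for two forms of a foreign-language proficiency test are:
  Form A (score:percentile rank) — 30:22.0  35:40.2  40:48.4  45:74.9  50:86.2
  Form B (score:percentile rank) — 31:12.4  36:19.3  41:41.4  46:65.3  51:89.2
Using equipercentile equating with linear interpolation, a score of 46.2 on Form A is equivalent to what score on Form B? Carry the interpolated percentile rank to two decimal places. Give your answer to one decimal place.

PR of 46.2 on Form A: 74.9 + (46.2 − 45)/(50 − 45) × (86.2 − 74.9) = 77.61
On Form B, PR 77.61 falls between score 46 (PR 65.3) and 51 (PR 89.2).
Interpolate: 46 + (77.61 − 65.3)/(89.2 − 65.3) × (51 − 46) = 48.6

48.6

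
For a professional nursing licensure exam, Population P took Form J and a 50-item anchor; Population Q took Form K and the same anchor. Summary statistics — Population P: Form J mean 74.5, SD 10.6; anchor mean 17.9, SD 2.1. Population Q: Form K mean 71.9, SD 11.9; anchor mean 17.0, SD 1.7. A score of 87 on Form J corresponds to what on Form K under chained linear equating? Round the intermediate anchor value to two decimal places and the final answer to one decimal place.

95.6

Form J → anchor (Population P): v = (2.1/10.6)(87 − 74.5) + 17.9 = 20.38
anchor → Form K (Population Q): y = (11.9/1.7)(20.38 − 17.0) + 71.9 = 95.6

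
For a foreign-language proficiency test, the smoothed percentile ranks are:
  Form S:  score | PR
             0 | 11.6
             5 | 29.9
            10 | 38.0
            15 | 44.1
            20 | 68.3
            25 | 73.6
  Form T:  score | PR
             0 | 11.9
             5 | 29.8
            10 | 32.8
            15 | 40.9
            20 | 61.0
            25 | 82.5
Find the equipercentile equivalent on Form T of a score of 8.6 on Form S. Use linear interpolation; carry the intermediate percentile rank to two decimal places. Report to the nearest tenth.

11.8

PR of 8.6 on Form S: 29.9 + (8.6 − 5)/(10 − 5) × (38.0 − 29.9) = 35.73
On Form T, PR 35.73 falls between score 10 (PR 32.8) and 15 (PR 40.9).
Interpolate: 10 + (35.73 − 32.8)/(40.9 − 32.8) × (15 − 10) = 11.8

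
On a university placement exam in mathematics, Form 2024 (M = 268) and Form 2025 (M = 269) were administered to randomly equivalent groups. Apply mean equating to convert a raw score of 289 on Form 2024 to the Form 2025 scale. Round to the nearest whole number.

290

Mean equating: y = x + (M_Y − M_X) = 289 + (269 − 268) = 290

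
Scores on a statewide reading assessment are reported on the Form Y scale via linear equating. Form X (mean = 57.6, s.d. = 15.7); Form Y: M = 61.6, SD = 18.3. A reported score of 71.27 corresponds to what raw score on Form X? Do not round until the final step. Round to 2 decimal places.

65.90

Invert y = (SD_Y/SD_X)(x − M_X) + M_Y:
x = (SD_X/SD_Y)(y − M_Y) + M_X = (15.7/18.3)(71.27 − 61.6) + 57.6
x = 0.857923 × 9.670 + 57.6 = 65.90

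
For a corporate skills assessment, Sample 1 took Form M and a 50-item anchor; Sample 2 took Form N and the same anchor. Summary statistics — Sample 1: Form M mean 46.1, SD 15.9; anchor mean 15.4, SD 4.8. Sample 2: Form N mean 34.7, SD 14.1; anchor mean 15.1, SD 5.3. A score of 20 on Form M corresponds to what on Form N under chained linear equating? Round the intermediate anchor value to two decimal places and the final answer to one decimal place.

14.5

Form M → anchor (Sample 1): v = (4.8/15.9)(20 − 46.1) + 15.4 = 7.52
anchor → Form N (Sample 2): y = (14.1/5.3)(7.52 − 15.1) + 34.7 = 14.5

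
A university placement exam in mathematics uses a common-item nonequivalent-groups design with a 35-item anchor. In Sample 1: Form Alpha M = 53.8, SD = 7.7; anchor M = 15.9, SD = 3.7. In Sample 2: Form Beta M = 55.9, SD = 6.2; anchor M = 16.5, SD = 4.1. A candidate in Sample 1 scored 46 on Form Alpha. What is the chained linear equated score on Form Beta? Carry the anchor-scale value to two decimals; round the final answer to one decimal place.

49.3

Form Alpha → anchor (Sample 1): v = (3.7/7.7)(46 − 53.8) + 15.9 = 12.15
anchor → Form Beta (Sample 2): y = (6.2/4.1)(12.15 − 16.5) + 55.9 = 49.3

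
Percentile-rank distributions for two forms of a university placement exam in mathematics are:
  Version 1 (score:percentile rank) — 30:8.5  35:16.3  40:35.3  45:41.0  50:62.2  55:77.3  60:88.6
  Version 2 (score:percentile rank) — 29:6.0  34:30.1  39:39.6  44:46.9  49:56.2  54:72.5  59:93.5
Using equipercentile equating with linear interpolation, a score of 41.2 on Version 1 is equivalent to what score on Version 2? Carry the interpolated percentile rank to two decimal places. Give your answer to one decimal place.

PR of 41.2 on Version 1: 35.3 + (41.2 − 40)/(45 − 40) × (41.0 − 35.3) = 36.67
On Version 2, PR 36.67 falls between score 34 (PR 30.1) and 39 (PR 39.6).
Interpolate: 34 + (36.67 − 30.1)/(39.6 − 30.1) × (39 − 34) = 37.5

37.5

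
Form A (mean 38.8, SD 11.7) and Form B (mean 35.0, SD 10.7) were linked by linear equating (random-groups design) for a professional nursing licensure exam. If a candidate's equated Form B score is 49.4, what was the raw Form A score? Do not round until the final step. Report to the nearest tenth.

Invert y = (SD_Y/SD_X)(x − M_X) + M_Y:
x = (SD_X/SD_Y)(y − M_Y) + M_X = (11.7/10.7)(49.4 − 35.0) + 38.8
x = 1.093458 × 14.400 + 38.8 = 54.5

54.5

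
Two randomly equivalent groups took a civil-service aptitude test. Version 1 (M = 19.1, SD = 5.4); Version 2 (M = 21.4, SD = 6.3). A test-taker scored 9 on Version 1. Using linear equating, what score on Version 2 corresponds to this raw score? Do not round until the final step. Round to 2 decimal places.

9.62

Linear equating: y = (SD_Y/SD_X)(x − M_X) + M_Y
y = (6.3/5.4)(9 − 19.1) + 21.4
y = 1.166667 × -10.1 + 21.4 = -11.7833 + 21.4 = 9.62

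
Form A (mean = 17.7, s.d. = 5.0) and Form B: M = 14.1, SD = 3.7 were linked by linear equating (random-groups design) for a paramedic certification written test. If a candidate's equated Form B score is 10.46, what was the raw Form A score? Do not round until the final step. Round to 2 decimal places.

Invert y = (SD_Y/SD_X)(x − M_X) + M_Y:
x = (SD_X/SD_Y)(y − M_Y) + M_X = (5.0/3.7)(10.46 − 14.1) + 17.7
x = 1.351351 × -3.640 + 17.7 = 12.78

12.78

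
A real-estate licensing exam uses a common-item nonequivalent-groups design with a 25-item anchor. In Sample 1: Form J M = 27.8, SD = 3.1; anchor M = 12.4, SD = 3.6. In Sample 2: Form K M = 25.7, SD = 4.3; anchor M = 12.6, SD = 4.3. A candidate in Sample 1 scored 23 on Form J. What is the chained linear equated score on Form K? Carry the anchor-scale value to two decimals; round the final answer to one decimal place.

Form J → anchor (Sample 1): v = (3.6/3.1)(23 − 27.8) + 12.4 = 6.83
anchor → Form K (Sample 2): y = (4.3/4.3)(6.83 − 12.6) + 25.7 = 19.9

19.9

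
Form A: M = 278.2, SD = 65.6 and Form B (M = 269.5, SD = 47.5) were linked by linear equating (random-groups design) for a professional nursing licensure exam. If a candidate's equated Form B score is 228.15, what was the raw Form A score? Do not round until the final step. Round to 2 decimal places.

221.09

Invert y = (SD_Y/SD_X)(x − M_X) + M_Y:
x = (SD_X/SD_Y)(y − M_Y) + M_X = (65.6/47.5)(228.15 − 269.5) + 278.2
x = 1.381053 × -41.350 + 278.2 = 221.09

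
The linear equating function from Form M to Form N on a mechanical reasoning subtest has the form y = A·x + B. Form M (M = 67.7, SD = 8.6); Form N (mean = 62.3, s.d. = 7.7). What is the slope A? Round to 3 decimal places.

A = SD_Y / SD_X = 7.7 / 8.6 = 0.895

0.895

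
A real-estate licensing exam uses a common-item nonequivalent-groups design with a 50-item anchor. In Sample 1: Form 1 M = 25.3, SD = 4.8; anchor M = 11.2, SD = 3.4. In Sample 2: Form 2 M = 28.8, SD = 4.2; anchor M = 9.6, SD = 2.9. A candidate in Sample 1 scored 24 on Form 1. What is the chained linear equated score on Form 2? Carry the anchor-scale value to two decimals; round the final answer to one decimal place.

29.8

Form 1 → anchor (Sample 1): v = (3.4/4.8)(24 − 25.3) + 11.2 = 10.28
anchor → Form 2 (Sample 2): y = (4.2/2.9)(10.28 − 9.6) + 28.8 = 29.8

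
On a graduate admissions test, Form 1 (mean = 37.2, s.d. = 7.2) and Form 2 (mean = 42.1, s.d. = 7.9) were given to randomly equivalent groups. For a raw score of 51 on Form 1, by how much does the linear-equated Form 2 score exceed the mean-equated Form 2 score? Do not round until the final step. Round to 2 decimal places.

1.34

Mean-equated: 51 + (42.1 − 37.2) = 55.90
Linear-equated: (7.9/7.2)(51 − 37.2) + 42.1 = 57.242
Difference = 57.242 − 55.90 = 1.34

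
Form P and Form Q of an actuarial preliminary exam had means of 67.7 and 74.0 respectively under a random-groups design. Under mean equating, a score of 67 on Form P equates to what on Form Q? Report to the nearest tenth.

73.3

Mean equating: y = x + (M_Y − M_X) = 67 + (74.0 − 67.7) = 73.3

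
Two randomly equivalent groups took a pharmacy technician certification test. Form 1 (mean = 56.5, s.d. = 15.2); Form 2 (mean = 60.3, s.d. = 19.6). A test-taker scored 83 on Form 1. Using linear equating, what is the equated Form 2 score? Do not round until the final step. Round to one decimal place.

Linear equating: y = (SD_Y/SD_X)(x − M_X) + M_Y
y = (19.6/15.2)(83 − 56.5) + 60.3
y = 1.289474 × 26.5 + 60.3 = 34.1711 + 60.3 = 94.5

94.5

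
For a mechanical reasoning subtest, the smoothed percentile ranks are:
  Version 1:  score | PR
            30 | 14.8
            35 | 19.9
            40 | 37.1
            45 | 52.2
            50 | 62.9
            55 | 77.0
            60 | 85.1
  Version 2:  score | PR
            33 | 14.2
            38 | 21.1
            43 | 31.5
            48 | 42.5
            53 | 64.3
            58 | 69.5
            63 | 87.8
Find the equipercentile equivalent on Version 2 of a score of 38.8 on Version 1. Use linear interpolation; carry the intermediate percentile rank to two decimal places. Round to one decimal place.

PR of 38.8 on Version 1: 19.9 + (38.8 − 35)/(40 − 35) × (37.1 − 19.9) = 32.97
On Version 2, PR 32.97 falls between score 43 (PR 31.5) and 48 (PR 42.5).
Interpolate: 43 + (32.97 − 31.5)/(42.5 − 31.5) × (48 − 43) = 43.7

43.7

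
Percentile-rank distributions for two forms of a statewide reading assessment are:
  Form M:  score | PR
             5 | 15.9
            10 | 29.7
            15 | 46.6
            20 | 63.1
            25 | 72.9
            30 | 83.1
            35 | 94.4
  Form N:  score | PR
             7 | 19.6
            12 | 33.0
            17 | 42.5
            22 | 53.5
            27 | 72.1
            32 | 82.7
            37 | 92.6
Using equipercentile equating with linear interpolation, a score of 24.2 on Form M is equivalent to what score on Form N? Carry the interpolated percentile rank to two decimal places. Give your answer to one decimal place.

PR of 24.2 on Form M: 63.1 + (24.2 − 20)/(25 − 20) × (72.9 − 63.1) = 71.33
On Form N, PR 71.33 falls between score 22 (PR 53.5) and 27 (PR 72.1).
Interpolate: 22 + (71.33 − 53.5)/(72.1 − 53.5) × (27 − 22) = 26.8

26.8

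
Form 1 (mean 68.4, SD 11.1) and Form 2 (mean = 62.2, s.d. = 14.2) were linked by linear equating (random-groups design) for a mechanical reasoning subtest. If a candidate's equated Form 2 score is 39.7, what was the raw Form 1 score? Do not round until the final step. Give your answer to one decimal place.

50.8

Invert y = (SD_Y/SD_X)(x − M_X) + M_Y:
x = (SD_X/SD_Y)(y − M_Y) + M_X = (11.1/14.2)(39.7 − 62.2) + 68.4
x = 0.781690 × -22.500 + 68.4 = 50.8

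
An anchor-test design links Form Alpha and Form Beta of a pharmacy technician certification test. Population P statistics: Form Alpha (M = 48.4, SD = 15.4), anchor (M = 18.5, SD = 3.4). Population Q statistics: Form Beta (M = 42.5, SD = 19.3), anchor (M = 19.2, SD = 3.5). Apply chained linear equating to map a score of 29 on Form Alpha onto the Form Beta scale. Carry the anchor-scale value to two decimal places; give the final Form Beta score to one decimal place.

15.0

Form Alpha → anchor (Population P): v = (3.4/15.4)(29 − 48.4) + 18.5 = 14.22
anchor → Form Beta (Population Q): y = (19.3/3.5)(14.22 − 19.2) + 42.5 = 15.0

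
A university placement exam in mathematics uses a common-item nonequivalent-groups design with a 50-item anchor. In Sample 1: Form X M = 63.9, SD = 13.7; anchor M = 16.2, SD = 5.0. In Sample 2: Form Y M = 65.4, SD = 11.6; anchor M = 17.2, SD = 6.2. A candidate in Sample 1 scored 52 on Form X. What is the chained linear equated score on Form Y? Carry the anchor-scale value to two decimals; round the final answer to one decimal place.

Form X → anchor (Sample 1): v = (5.0/13.7)(52 − 63.9) + 16.2 = 11.86
anchor → Form Y (Sample 2): y = (11.6/6.2)(11.86 − 17.2) + 65.4 = 55.4

55.4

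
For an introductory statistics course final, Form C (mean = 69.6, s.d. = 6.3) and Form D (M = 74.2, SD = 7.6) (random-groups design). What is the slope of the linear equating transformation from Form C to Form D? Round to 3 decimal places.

A = SD_Y / SD_X = 7.6 / 6.3 = 1.206

1.206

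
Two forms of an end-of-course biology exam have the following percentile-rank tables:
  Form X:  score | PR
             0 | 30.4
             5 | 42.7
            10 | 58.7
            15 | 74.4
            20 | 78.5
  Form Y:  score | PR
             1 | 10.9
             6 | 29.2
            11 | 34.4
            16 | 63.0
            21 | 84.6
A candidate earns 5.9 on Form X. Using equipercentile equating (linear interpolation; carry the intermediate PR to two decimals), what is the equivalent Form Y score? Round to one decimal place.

PR of 5.9 on Form X: 42.7 + (5.9 − 5)/(10 − 5) × (58.7 − 42.7) = 45.58
On Form Y, PR 45.58 falls between score 11 (PR 34.4) and 16 (PR 63.0).
Interpolate: 11 + (45.58 − 34.4)/(63.0 − 34.4) × (16 − 11) = 13.0

13.0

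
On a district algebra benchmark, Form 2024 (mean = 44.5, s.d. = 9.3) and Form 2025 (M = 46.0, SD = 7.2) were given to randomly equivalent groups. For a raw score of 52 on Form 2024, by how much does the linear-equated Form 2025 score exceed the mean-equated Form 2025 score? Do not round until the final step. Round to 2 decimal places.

-1.69

Mean-equated: 52 + (46.0 − 44.5) = 53.50
Linear-equated: (7.2/9.3)(52 − 44.5) + 46.0 = 51.806
Difference = 51.806 − 53.50 = -1.69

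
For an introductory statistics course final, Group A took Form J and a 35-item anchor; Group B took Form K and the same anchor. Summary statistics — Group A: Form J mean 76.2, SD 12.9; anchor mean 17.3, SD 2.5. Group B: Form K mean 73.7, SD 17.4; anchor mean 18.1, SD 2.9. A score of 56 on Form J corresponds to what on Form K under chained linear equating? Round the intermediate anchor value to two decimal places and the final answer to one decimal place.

45.4

Form J → anchor (Group A): v = (2.5/12.9)(56 − 76.2) + 17.3 = 13.39
anchor → Form K (Group B): y = (17.4/2.9)(13.39 − 18.1) + 73.7 = 45.4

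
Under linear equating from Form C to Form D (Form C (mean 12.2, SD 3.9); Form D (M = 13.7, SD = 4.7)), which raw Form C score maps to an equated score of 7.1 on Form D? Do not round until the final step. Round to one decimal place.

6.7

Invert y = (SD_Y/SD_X)(x − M_X) + M_Y:
x = (SD_X/SD_Y)(y − M_Y) + M_X = (3.9/4.7)(7.1 − 13.7) + 12.2
x = 0.829787 × -6.600 + 12.2 = 6.7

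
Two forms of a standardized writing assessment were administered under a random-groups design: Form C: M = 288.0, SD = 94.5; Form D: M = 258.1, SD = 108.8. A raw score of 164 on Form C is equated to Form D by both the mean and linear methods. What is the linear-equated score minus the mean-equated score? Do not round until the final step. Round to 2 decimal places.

-18.76

Mean-equated: 164 + (258.1 − 288.0) = 134.10
Linear-equated: (108.8/94.5)(164 − 288.0) + 258.1 = 115.336
Difference = 115.336 − 134.10 = -18.76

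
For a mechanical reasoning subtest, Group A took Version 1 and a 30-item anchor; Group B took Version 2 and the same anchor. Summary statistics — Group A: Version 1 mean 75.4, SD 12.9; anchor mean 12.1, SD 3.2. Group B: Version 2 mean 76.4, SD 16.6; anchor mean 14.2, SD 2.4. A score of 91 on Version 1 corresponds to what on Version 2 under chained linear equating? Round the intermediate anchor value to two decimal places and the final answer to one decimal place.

Version 1 → anchor (Group A): v = (3.2/12.9)(91 − 75.4) + 12.1 = 15.97
anchor → Version 2 (Group B): y = (16.6/2.4)(15.97 − 14.2) + 76.4 = 88.6

88.6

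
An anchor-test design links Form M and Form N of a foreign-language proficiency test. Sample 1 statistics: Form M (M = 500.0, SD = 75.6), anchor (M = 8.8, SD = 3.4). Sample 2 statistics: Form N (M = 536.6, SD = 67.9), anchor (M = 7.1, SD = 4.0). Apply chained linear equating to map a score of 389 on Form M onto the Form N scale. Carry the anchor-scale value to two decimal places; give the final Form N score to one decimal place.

480.8

Form M → anchor (Sample 1): v = (3.4/75.6)(389 − 500.0) + 8.8 = 3.81
anchor → Form N (Sample 2): y = (67.9/4.0)(3.81 − 7.1) + 536.6 = 480.8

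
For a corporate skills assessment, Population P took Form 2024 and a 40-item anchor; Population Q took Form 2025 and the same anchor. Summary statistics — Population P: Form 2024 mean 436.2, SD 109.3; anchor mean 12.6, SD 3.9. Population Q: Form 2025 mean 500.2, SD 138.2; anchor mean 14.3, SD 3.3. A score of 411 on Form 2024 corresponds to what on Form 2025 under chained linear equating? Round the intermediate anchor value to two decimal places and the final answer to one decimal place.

Form 2024 → anchor (Population P): v = (3.9/109.3)(411 − 436.2) + 12.6 = 11.70
anchor → Form 2025 (Population Q): y = (138.2/3.3)(11.70 − 14.3) + 500.2 = 391.3

391.3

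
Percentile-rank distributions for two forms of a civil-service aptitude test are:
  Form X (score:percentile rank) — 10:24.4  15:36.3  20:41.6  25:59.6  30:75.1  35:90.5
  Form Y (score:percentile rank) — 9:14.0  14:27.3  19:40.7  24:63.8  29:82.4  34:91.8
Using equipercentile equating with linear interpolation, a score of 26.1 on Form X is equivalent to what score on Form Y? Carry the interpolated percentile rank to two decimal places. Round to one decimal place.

PR of 26.1 on Form X: 59.6 + (26.1 − 25)/(30 − 25) × (75.1 − 59.6) = 63.01
On Form Y, PR 63.01 falls between score 19 (PR 40.7) and 24 (PR 63.8).
Interpolate: 19 + (63.01 − 40.7)/(63.8 − 40.7) × (24 − 19) = 23.8

23.8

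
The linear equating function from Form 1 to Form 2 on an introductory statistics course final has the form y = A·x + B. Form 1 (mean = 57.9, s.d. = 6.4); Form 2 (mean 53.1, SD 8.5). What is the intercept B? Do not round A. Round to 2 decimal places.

-23.80

A = SD_Y / SD_X = 8.5 / 6.4 = 1.328125
B = M_Y − A·M_X = 53.1 − 1.328125 × 57.9 = -23.80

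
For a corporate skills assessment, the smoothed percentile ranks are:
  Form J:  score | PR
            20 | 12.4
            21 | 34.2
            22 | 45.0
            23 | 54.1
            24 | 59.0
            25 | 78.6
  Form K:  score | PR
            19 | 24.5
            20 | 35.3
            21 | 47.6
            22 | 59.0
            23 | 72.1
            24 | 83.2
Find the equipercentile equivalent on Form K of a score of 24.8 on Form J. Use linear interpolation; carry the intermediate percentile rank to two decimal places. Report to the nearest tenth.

23.2

PR of 24.8 on Form J: 59.0 + (24.8 − 24)/(25 − 24) × (78.6 − 59.0) = 74.68
On Form K, PR 74.68 falls between score 23 (PR 72.1) and 24 (PR 83.2).
Interpolate: 23 + (74.68 − 72.1)/(83.2 − 72.1) × (24 − 23) = 23.2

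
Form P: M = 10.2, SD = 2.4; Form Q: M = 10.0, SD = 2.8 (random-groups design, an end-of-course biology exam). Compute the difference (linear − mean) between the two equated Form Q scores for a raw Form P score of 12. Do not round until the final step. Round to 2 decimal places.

Mean-equated: 12 + (10.0 − 10.2) = 11.80
Linear-equated: (2.8/2.4)(12 − 10.2) + 10.0 = 12.100
Difference = 12.100 − 11.80 = 0.30

0.30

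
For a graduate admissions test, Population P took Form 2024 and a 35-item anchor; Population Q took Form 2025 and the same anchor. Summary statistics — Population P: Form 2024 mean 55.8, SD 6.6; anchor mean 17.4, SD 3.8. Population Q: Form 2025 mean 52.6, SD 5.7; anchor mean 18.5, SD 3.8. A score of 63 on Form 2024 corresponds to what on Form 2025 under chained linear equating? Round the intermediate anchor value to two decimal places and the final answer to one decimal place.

Form 2024 → anchor (Population P): v = (3.8/6.6)(63 − 55.8) + 17.4 = 21.55
anchor → Form 2025 (Population Q): y = (5.7/3.8)(21.55 − 18.5) + 52.6 = 57.2

57.2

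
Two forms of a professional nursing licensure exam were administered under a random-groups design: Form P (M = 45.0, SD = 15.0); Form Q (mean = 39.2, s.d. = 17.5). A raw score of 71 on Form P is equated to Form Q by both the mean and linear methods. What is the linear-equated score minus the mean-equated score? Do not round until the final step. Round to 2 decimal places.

Mean-equated: 71 + (39.2 − 45.0) = 65.20
Linear-equated: (17.5/15.0)(71 − 45.0) + 39.2 = 69.533
Difference = 69.533 − 65.20 = 4.33

4.33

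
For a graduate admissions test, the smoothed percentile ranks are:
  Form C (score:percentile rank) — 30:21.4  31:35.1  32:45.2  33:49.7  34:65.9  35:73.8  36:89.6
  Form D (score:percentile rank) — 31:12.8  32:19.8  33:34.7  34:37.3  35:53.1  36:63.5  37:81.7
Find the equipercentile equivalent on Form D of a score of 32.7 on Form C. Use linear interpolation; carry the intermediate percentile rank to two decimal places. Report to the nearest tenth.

PR of 32.7 on Form C: 45.2 + (32.7 − 32)/(33 − 32) × (49.7 − 45.2) = 48.35
On Form D, PR 48.35 falls between score 34 (PR 37.3) and 35 (PR 53.1).
Interpolate: 34 + (48.35 − 37.3)/(53.1 − 37.3) × (35 − 34) = 34.7

34.7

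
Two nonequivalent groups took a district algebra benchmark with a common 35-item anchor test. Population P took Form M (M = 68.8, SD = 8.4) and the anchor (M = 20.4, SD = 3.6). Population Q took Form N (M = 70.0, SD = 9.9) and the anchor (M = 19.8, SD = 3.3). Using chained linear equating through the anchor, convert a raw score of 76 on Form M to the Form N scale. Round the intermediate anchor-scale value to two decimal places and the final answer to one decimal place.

Form M → anchor (Population P): v = (3.6/8.4)(76 − 68.8) + 20.4 = 23.49
anchor → Form N (Population Q): y = (9.9/3.3)(23.49 − 19.8) + 70.0 = 81.1

81.1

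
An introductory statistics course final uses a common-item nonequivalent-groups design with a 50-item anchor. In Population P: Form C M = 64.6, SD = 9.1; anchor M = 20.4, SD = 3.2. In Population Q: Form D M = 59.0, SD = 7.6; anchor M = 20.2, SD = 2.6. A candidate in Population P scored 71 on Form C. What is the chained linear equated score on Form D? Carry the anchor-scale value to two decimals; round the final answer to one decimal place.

66.2

Form C → anchor (Population P): v = (3.2/9.1)(71 − 64.6) + 20.4 = 22.65
anchor → Form D (Population Q): y = (7.6/2.6)(22.65 − 20.2) + 59.0 = 66.2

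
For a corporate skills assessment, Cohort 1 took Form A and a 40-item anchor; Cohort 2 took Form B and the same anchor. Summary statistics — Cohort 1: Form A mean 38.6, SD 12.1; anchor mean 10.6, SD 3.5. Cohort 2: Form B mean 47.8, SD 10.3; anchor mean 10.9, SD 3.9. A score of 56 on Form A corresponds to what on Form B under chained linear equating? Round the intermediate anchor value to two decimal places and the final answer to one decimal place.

60.3

Form A → anchor (Cohort 1): v = (3.5/12.1)(56 − 38.6) + 10.6 = 15.63
anchor → Form B (Cohort 2): y = (10.3/3.9)(15.63 − 10.9) + 47.8 = 60.3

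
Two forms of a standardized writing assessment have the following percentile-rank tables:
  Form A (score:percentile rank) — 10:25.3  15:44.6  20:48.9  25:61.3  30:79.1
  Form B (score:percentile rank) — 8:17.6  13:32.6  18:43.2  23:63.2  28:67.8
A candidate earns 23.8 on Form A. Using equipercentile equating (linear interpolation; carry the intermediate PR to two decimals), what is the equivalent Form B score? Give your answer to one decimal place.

PR of 23.8 on Form A: 48.9 + (23.8 − 20)/(25 − 20) × (61.3 − 48.9) = 58.32
On Form B, PR 58.32 falls between score 18 (PR 43.2) and 23 (PR 63.2).
Interpolate: 18 + (58.32 − 43.2)/(63.2 − 43.2) × (23 − 18) = 21.8

21.8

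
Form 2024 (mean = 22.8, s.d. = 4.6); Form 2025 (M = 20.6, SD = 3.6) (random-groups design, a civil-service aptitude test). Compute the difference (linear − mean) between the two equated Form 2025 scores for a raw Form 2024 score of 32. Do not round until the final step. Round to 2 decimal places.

-2.00

Mean-equated: 32 + (20.6 − 22.8) = 29.80
Linear-equated: (3.6/4.6)(32 − 22.8) + 20.6 = 27.800
Difference = 27.800 − 29.80 = -2.00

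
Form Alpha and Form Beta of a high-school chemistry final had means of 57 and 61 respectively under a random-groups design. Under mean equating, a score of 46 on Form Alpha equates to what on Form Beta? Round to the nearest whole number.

50

Mean equating: y = x + (M_Y − M_X) = 46 + (61 − 57) = 50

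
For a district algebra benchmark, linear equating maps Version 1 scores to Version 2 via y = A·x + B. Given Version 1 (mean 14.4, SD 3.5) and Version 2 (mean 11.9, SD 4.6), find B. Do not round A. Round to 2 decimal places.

-7.03

A = SD_Y / SD_X = 4.6 / 3.5 = 1.314286
B = M_Y − A·M_X = 11.9 − 1.314286 × 14.4 = -7.03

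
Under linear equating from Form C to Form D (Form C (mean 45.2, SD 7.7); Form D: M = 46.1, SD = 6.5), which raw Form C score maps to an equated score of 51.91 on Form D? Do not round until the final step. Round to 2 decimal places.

Invert y = (SD_Y/SD_X)(x − M_X) + M_Y:
x = (SD_X/SD_Y)(y − M_Y) + M_X = (7.7/6.5)(51.91 − 46.1) + 45.2
x = 1.184615 × 5.810 + 45.2 = 52.08

52.08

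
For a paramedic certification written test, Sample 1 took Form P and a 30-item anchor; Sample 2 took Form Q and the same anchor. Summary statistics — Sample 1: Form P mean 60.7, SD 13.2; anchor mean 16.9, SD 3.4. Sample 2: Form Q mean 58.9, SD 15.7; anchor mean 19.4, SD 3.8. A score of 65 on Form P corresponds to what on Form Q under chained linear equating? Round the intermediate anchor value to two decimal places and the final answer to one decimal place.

53.2

Form P → anchor (Sample 1): v = (3.4/13.2)(65 − 60.7) + 16.9 = 18.01
anchor → Form Q (Sample 2): y = (15.7/3.8)(18.01 − 19.4) + 58.9 = 53.2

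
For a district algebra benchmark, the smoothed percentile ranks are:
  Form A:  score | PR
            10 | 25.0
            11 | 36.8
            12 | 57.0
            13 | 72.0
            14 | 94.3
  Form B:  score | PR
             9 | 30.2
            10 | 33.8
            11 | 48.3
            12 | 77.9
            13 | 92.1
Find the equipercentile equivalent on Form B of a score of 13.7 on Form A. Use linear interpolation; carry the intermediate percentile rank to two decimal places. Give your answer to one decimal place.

12.7

PR of 13.7 on Form A: 72.0 + (13.7 − 13)/(14 − 13) × (94.3 − 72.0) = 87.61
On Form B, PR 87.61 falls between score 12 (PR 77.9) and 13 (PR 92.1).
Interpolate: 12 + (87.61 − 77.9)/(92.1 − 77.9) × (13 − 12) = 12.7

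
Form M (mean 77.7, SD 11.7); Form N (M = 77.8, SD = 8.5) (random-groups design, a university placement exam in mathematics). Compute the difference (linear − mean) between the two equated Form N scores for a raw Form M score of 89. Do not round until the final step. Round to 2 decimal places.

-3.09

Mean-equated: 89 + (77.8 − 77.7) = 89.10
Linear-equated: (8.5/11.7)(89 − 77.7) + 77.8 = 86.009
Difference = 86.009 − 89.10 = -3.09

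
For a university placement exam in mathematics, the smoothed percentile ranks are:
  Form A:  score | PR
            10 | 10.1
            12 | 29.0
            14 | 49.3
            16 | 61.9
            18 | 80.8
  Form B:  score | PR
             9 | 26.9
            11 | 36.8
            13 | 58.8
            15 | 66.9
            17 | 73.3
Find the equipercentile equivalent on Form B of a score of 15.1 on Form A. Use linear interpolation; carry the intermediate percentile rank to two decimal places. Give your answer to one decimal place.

PR of 15.1 on Form A: 49.3 + (15.1 − 14)/(16 − 14) × (61.9 − 49.3) = 56.23
On Form B, PR 56.23 falls between score 11 (PR 36.8) and 13 (PR 58.8).
Interpolate: 11 + (56.23 − 36.8)/(58.8 − 36.8) × (13 − 11) = 12.8

12.8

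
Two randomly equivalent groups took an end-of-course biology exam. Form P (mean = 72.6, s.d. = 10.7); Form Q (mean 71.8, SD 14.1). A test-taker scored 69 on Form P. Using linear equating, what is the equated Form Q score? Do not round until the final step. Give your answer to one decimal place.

Linear equating: y = (SD_Y/SD_X)(x − M_X) + M_Y
y = (14.1/10.7)(69 − 72.6) + 71.8
y = 1.317757 × -3.6 + 71.8 = -4.7439 + 71.8 = 67.1

67.1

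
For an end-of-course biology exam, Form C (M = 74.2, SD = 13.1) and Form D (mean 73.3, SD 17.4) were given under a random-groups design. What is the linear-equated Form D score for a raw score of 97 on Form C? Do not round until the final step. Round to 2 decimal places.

103.58

Linear equating: y = (SD_Y/SD_X)(x − M_X) + M_Y
y = (17.4/13.1)(97 − 74.2) + 73.3
y = 1.328244 × 22.8 + 73.3 = 30.2840 + 73.3 = 103.58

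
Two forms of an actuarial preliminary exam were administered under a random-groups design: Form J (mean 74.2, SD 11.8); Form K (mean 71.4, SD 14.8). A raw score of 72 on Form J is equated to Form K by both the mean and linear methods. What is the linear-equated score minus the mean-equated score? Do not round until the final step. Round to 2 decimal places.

Mean-equated: 72 + (71.4 − 74.2) = 69.20
Linear-equated: (14.8/11.8)(72 − 74.2) + 71.4 = 68.641
Difference = 68.641 − 69.20 = -0.56

-0.56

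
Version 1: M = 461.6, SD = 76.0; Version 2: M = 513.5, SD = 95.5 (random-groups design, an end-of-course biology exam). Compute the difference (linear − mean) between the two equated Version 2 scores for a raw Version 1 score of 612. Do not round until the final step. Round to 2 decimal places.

38.59

Mean-equated: 612 + (513.5 − 461.6) = 663.90
Linear-equated: (95.5/76.0)(612 − 461.6) + 513.5 = 702.489
Difference = 702.489 − 663.90 = 38.59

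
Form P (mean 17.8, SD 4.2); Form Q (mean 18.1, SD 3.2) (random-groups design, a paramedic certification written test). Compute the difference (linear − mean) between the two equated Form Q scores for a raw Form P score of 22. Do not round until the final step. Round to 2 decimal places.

Mean-equated: 22 + (18.1 − 17.8) = 22.30
Linear-equated: (3.2/4.2)(22 − 17.8) + 18.1 = 21.300
Difference = 21.300 − 22.30 = -1.00

-1.00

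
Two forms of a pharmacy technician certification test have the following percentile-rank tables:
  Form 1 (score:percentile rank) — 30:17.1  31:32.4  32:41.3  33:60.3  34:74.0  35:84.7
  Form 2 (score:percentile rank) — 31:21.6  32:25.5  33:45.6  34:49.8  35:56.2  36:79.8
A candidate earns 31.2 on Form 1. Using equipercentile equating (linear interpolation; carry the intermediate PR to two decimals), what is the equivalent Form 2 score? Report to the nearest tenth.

32.4

PR of 31.2 on Form 1: 32.4 + (31.2 − 31)/(32 − 31) × (41.3 − 32.4) = 34.18
On Form 2, PR 34.18 falls between score 32 (PR 25.5) and 33 (PR 45.6).
Interpolate: 32 + (34.18 − 25.5)/(45.6 − 25.5) × (33 − 32) = 32.4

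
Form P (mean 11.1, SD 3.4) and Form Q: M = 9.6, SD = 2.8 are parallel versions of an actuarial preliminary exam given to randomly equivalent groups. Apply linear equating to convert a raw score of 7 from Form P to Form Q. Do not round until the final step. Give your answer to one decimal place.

6.2

Linear equating: y = (SD_Y/SD_X)(x − M_X) + M_Y
y = (2.8/3.4)(7 − 11.1) + 9.6
y = 0.823529 × -4.1 + 9.6 = -3.3765 + 9.6 = 6.2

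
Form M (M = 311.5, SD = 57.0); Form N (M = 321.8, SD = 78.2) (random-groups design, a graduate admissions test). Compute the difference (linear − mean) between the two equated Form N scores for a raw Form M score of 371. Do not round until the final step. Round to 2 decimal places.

Mean-equated: 371 + (321.8 − 311.5) = 381.30
Linear-equated: (78.2/57.0)(371 − 311.5) + 321.8 = 403.430
Difference = 403.430 − 381.30 = 22.13

22.13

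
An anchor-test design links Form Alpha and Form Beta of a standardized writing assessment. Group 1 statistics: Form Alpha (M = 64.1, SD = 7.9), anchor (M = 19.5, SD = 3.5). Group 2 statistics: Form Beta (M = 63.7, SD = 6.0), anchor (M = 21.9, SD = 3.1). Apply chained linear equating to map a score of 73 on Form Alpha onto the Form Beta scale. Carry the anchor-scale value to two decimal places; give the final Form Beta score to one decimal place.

66.7

Form Alpha → anchor (Group 1): v = (3.5/7.9)(73 − 64.1) + 19.5 = 23.44
anchor → Form Beta (Group 2): y = (6.0/3.1)(23.44 − 21.9) + 63.7 = 66.7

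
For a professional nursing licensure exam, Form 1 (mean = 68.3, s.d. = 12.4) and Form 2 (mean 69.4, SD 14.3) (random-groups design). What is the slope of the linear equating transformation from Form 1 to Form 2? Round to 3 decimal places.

1.153

A = SD_Y / SD_X = 14.3 / 12.4 = 1.153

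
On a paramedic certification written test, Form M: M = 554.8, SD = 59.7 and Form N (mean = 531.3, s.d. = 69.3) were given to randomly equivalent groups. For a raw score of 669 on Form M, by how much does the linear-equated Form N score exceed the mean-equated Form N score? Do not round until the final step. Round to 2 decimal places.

18.36

Mean-equated: 669 + (531.3 − 554.8) = 645.50
Linear-equated: (69.3/59.7)(669 − 554.8) + 531.3 = 663.864
Difference = 663.864 − 645.50 = 18.36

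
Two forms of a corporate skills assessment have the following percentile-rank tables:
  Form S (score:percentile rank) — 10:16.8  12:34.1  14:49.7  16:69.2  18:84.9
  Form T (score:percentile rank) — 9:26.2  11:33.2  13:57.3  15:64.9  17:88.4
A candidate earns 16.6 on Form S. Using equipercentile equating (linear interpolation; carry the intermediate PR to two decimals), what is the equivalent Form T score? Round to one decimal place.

PR of 16.6 on Form S: 69.2 + (16.6 − 16)/(18 − 16) × (84.9 − 69.2) = 73.91
On Form T, PR 73.91 falls between score 15 (PR 64.9) and 17 (PR 88.4).
Interpolate: 15 + (73.91 − 64.9)/(88.4 − 64.9) × (17 − 15) = 15.8

15.8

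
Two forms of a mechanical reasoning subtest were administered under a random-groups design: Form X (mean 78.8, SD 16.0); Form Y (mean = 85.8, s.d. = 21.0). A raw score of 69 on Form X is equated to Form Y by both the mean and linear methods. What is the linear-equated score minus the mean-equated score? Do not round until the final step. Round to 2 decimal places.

-3.06

Mean-equated: 69 + (85.8 − 78.8) = 76.00
Linear-equated: (21.0/16.0)(69 − 78.8) + 85.8 = 72.938
Difference = 72.938 − 76.00 = -3.06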